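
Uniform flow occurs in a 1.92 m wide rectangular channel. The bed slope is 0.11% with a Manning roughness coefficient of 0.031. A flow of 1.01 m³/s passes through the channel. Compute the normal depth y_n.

Manning's equation rearranged: A R^(2/3) = nQ / (1·√S) = 0.031 × 1.01 / (√0.0011) = 0.944.
Trying y = 1.07 m: A R^(2/3) = 1.305 — high.
Trying y = 0.84 m: A R^(2/3) = 0.9443 — close enough.

y_n = 0.84 m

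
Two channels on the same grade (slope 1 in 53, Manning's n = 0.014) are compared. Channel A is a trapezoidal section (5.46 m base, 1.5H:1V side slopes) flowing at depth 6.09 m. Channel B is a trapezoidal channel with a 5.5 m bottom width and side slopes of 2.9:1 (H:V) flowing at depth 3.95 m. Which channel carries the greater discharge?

Channel A: With bottom width b = 5.46 m and side slope z = 1.5: A = (b + zy)y = (5.46 + 1.5×6.09)×6.09 = 88.88 m²; P = b + 2y√(1+z²) = 5.46 + 2×6.09×1.803 = 27.42 m. Hydraulic radius R = A/P = 88.88/27.42 = 3.242 m. Q_A = (1/0.014)·88.88·3.242^(2/3)·√0.01887 = 1910 m³/s.
Channel B: With bottom width b = 5.5 m and side slope z = 2.9: A = (b + zy)y = (5.5 + 2.9×3.95)×3.95 = 66.97 m²; P = b + 2y√(1+z²) = 5.5 + 2×3.95×3.068 = 29.73 m. Hydraulic radius R = A/P = 66.97/29.73 = 2.252 m. Q_B = (1/0.014)·66.97·2.252^(2/3)·√0.01887 = 1129 m³/s.
Q_A = 1910 m³/s vs Q_B = 1129 m³/s, so channel A carries more.

channel A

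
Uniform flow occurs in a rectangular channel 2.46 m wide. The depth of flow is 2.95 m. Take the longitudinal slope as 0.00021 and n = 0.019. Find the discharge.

Flow area A = b·y = 2.46 × 2.95 = 7.257 m². Wetted perimeter P = b + 2y = 2.46 + 2×2.95 = 8.36 m.
Hydraulic radius R = A/P = 7.257/8.36 = 0.8681 m.
Manning's equation: Q = (1/n) A R^(2/3) S^(1/2) = (1/0.019) × 7.257 × 0.8681^(2/3) × 0.00021^(1/2) = 5.04 m³/s.

Q = 5.04 m³/s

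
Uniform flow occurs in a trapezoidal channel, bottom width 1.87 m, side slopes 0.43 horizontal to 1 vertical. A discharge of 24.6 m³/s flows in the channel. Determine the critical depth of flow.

At critical depth, Q² T / (g A³) = 1, i.e. A³/T = Q²/g = 24.6²/9.81 = 61.69.
Trying y = 1.78 m: A³/T = 30.35 — short.
Trying y = 2.18 m: A³/T = 61.21 — matches.

y_c = 2.18 m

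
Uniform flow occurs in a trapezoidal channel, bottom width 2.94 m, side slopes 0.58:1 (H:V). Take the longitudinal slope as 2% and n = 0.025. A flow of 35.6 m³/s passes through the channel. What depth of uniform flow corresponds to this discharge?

y_n = 1.66 m

Manning's equation rearranged: A R^(2/3) = nQ / (1·√S) = 0.025 × 35.6 / (√0.02) = 6.293.
Try y = 2.02 m: A R^(2/3) = 8.804 — over.
Try y = 1.31 m: A R^(2/3) = 4.219 — short.
Try y = 1.66 m: A R^(2/3) = 6.286 — matches.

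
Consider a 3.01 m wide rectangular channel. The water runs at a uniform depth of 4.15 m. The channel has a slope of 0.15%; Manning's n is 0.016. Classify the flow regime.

subcritical

Flow area A = b·y = 3.01 × 4.15 = 12.49 m². Wetted perimeter P = b + 2y = 3.01 + 2×4.15 = 11.31 m.
Hydraulic radius R = A/P = 12.49/11.31 = 1.104 m.
V = (1/n) R^(2/3) √S = (1/0.016) × 1.104^(2/3) × √0.0015 = 2.586 m/s. Hydraulic depth D_h = A/T = 12.49/3.01 = 4.15 m.
Froude number Fr = V/√(g·D_h) = 2.586/√(9.81×4.15) = 0.405, which is less than 1, so the flow is subcritical.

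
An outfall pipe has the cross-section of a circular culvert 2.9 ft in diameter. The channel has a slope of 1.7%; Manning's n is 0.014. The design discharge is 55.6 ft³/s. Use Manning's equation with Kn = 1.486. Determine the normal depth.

y_n = 1.88 ft

Manning's equation rearranged: A R^(2/3) = nQ / (1.486·√S) = 0.014 × 55.6 / (1.486 × √0.017) = 4.018.
Trying y = 1.32 ft: A R^(2/3) = 2.266 — low.
Trying y = 1.88 ft: A R^(2/3) = 4.017 — close enough.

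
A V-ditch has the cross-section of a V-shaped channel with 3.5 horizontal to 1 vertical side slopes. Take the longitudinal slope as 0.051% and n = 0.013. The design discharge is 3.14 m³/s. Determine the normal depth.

y_n = 0.937 m

Manning's equation rearranged: A R^(2/3) = nQ / (1·√S) = 0.013 × 3.14 / (√0.00051) = 1.808.
At y = 1.19 m: A R^(2/3) = 3.416 — high.
At y = 0.748 m: A R^(2/3) = 0.9903 — low.
At y = 0.937 m: A R^(2/3) = 1.806 — close enough.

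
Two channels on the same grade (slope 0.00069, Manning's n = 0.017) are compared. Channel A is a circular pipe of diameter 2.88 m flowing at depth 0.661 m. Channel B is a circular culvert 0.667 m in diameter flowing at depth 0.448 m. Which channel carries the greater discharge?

channel A

Channel A: For a circular section of diameter D = 2.88 m at depth y = 0.661 m, the central angle is θ = 2 arccos(1 − 2y/D) = 1.998 rad. Then A = (D²/8)(θ − sin θ) = 1.129 m² and P = Dθ/2 = 2.878 m. Hydraulic radius R = A/P = 1.129/2.878 = 0.3922 m. Q_A = (1/0.017)·1.129·0.3922^(2/3)·√0.00069 = 0.9342 m³/s.
Channel B: For a circular section of diameter D = 0.667 m at depth y = 0.448 m, the central angle is θ = 2 arccos(1 − 2y/D) = 3.843 rad. Then A = (D²/8)(θ − sin θ) = 0.2496 m² and P = Dθ/2 = 1.281 m. Hydraulic radius R = A/P = 0.2496/1.281 = 0.1947 m. Q_B = (1/0.017)·0.2496·0.1947^(2/3)·√0.00069 = 0.1295 m³/s.
Q_A = 0.9342 m³/s vs Q_B = 0.1295 m³/s, so channel A carries more.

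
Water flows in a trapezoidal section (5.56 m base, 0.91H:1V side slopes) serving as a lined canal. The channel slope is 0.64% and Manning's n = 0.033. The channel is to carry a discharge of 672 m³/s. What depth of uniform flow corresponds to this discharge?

y_n = 8.42 m

Manning's equation rearranged: A R^(2/3) = nQ / (1·√S) = 0.033 × 672 / (√0.0064) = 277.2.
Trying y = 6.97 m: A R^(2/3) = 187.5 — low.
Trying y = 10.5 m: A R^(2/3) = 443.7 — high.
Trying y = 8.42 m: A R^(2/3) = 277.3 — close enough.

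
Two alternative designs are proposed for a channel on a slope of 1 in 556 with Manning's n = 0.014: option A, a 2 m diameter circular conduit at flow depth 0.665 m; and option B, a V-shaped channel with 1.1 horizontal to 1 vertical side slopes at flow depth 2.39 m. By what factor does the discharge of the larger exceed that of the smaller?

Channel A: For a circular section of diameter D = 2 m at depth y = 0.665 m, the central angle is θ = 2 arccos(1 − 2y/D) = 2.458 rad. Then A = (D²/8)(θ − sin θ) = 0.9135 m² and P = Dθ/2 = 2.458 m. Hydraulic radius R = A/P = 0.9135/2.458 = 0.3716 m. Q_A = (1/0.014)·0.9135·0.3716^(2/3)·√0.001799 = 1.43 m³/s.
Channel B: For a triangular section with side slope z = 1.1: A = zy² = 1.1×2.39² = 6.283 m²; P = 2y√(1+z²) = 2×2.39×1.487 = 7.106 m. Hydraulic radius R = A/P = 6.283/7.106 = 0.8842 m. Q_B = (1/0.014)·6.283·0.8842^(2/3)·√0.001799 = 17.53 m³/s.
The larger discharge is 17.53 m³/s and the smaller is 1.43 m³/s; the ratio is 12.3.

12.3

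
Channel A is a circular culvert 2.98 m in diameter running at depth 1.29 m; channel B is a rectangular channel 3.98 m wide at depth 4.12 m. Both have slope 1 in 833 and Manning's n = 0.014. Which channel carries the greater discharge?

channel B

Channel A: For a circular section of diameter D = 2.98 m at depth y = 1.29 m, the central angle is θ = 2 arccos(1 − 2y/D) = 2.872 rad. Then A = (D²/8)(θ − sin θ) = 2.893 m² and P = Dθ/2 = 4.28 m. Hydraulic radius R = A/P = 2.893/4.28 = 0.676 m. Q_A = (1/0.014)·2.893·0.676^(2/3)·√0.0012 = 5.515 m³/s.
Channel B: Flow area A = b·y = 3.98 × 4.12 = 16.4 m². Wetted perimeter P = b + 2y = 3.98 + 2×4.12 = 12.22 m. Hydraulic radius R = A/P = 16.4/12.22 = 1.342 m. Q_B = (1/0.014)·16.4·1.342^(2/3)·√0.0012 = 49.37 m³/s.
Q_A = 5.515 m³/s vs Q_B = 49.37 m³/s, so channel B carries more.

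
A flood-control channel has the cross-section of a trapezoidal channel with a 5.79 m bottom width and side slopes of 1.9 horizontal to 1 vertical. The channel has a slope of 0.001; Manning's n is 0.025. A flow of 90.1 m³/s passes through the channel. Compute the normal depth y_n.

Manning's equation rearranged: A R^(2/3) = nQ / (1·√S) = 0.025 × 90.1 / (√0.001) = 71.23.
Trying y = 4.35 m: A R^(2/3) = 112.6 — high.
Trying y = 3.09 m: A R^(2/3) = 55.09 — low.
Trying y = 3.5 m: A R^(2/3) = 71.2 — matches.

y_n = 3.5 m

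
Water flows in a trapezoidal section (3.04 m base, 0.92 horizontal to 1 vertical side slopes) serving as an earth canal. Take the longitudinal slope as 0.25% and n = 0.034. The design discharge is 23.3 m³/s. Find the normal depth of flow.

y_n = 2.46 m

Manning's equation rearranged: A R^(2/3) = nQ / (1·√S) = 0.034 × 23.3 / (√0.0025) = 15.84.
Try y = 2.13 m: A R^(2/3) = 12.07 — too small.
Try y = 2.46 m: A R^(2/3) = 15.87 — close enough.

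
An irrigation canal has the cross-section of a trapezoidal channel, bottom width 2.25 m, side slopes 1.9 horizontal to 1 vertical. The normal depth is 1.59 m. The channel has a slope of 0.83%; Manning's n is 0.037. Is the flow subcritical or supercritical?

subcritical

With bottom width b = 2.25 m and side slope z = 1.9: A = (b + zy)y = (2.25 + 1.9×1.59)×1.59 = 8.381 m²; P = b + 2y√(1+z²) = 2.25 + 2×1.59×2.147 = 9.078 m.
Hydraulic radius R = A/P = 8.381/9.078 = 0.9232 m.
V = (1/n) R^(2/3) √S = (1/0.037) × 0.9232^(2/3) × √0.0083 = 2.335 m/s. Hydraulic depth D_h = A/T = 8.381/8.292 = 1.011 m.
Froude number Fr = V/√(g·D_h) = 2.335/√(9.81×1.011) = 0.741, which is less than 1, so the flow is subcritical.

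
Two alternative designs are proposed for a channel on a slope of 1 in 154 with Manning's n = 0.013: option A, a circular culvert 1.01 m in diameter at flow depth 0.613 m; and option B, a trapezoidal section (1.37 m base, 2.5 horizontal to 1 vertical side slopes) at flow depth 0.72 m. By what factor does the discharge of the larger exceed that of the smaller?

5.99

Channel A: For a circular section of diameter D = 1.01 m at depth y = 0.613 m, the central angle is θ = 2 arccos(1 − 2y/D) = 3.573 rad. Then A = (D²/8)(θ − sin θ) = 0.5088 m² and P = Dθ/2 = 1.804 m. Hydraulic radius R = A/P = 0.5088/1.804 = 0.282 m. Q_A = (1/0.013)·0.5088·0.282^(2/3)·√0.006494 = 1.356 m³/s.
Channel B: With bottom width b = 1.37 m and side slope z = 2.5: A = (b + zy)y = (1.37 + 2.5×0.72)×0.72 = 2.282 m²; P = b + 2y√(1+z²) = 1.37 + 2×0.72×2.693 = 5.247 m. Hydraulic radius R = A/P = 2.282/5.247 = 0.435 m. Q_B = (1/0.013)·2.282·0.435^(2/3)·√0.006494 = 8.122 m³/s.
The larger discharge is 8.122 m³/s and the smaller is 1.356 m³/s; the ratio is 5.99.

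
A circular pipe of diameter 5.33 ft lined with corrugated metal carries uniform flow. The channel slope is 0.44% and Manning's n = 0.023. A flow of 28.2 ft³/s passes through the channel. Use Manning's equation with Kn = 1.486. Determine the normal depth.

y_n = 1.79 ft

Manning's equation rearranged: A R^(2/3) = nQ / (1.486·√S) = 0.023 × 28.2 / (1.486 × √0.0044) = 6.58.
Trying y = 1.94 ft: A R^(2/3) = 7.646 — over.
Trying y = 1.32 ft: A R^(2/3) = 3.632 — short.
Trying y = 1.79 ft: A R^(2/3) = 6.57 — matches.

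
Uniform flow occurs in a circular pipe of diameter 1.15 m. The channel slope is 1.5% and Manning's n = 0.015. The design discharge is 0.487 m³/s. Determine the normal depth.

y_n = 0.282 m

Manning's equation rearranged: A R^(2/3) = nQ / (1·√S) = 0.015 × 0.487 / (√0.015) = 0.05965.
Trying y = 0.348 m: A R^(2/3) = 0.0901 — over.
Trying y = 0.238 m: A R^(2/3) = 0.04246 — short.
Trying y = 0.282 m: A R^(2/3) = 0.05965 — matches.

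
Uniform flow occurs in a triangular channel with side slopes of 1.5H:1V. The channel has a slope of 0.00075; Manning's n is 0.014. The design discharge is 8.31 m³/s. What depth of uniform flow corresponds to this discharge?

y_n = 1.84 m

Manning's equation rearranged: A R^(2/3) = nQ / (1·√S) = 0.014 × 8.31 / (√0.00075) = 4.248.
At y = 2.11 m: A R^(2/3) = 6.122 — over.
At y = 1.46 m: A R^(2/3) = 2.293 — short.
At y = 1.84 m: A R^(2/3) = 4.25 — ≈ 4.248.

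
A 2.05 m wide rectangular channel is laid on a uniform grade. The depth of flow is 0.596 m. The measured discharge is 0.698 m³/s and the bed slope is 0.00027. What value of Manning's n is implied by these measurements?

Flow area A = b·y = 2.05 × 0.596 = 1.222 m². Wetted perimeter P = b + 2y = 2.05 + 2×0.596 = 3.242 m.
Hydraulic radius R = A/P = 1.222/3.242 = 0.3769 m.
Rearranging Manning's equation: n = (1/Q) A R^(2/3) S^(1/2) = (1/0.698) × 1.222 × 0.3769^(2/3) × √0.00027 = 0.015.

n = 0.015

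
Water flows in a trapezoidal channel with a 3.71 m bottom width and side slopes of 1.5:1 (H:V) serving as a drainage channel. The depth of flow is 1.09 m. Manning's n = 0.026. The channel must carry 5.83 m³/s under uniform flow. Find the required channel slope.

S = 0.000972

With bottom width b = 3.71 m and side slope z = 1.5: A = (b + zy)y = (3.71 + 1.5×1.09)×1.09 = 5.826 m²; P = b + 2y√(1+z²) = 3.71 + 2×1.09×1.803 = 7.64 m.
Hydraulic radius R = A/P = 5.826/7.64 = 0.7626 m.
From Manning's equation, S = [nQ / (1 A R^(2/3))]² = [0.026 × 5.83 / (1 × 5.826 × 0.7626^(2/3))]² = 0.000972.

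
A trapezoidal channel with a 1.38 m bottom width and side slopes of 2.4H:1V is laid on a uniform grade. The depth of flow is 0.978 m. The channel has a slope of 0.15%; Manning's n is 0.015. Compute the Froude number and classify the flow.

subcritical

With bottom width b = 1.38 m and side slope z = 2.4: A = (b + zy)y = (1.38 + 2.4×0.978)×0.978 = 3.645 m²; P = b + 2y√(1+z²) = 1.38 + 2×0.978×2.6 = 6.466 m.
Hydraulic radius R = A/P = 3.645/6.466 = 0.5638 m.
V = (1/n) R^(2/3) √S = (1/0.015) × 0.5638^(2/3) × √0.0015 = 1.762 m/s. Hydraulic depth D_h = A/T = 3.645/6.074 = 0.6001 m.
Froude number Fr = V/√(g·D_h) = 1.762/√(9.81×0.6001) = 0.726, which is less than 1, so the flow is subcritical.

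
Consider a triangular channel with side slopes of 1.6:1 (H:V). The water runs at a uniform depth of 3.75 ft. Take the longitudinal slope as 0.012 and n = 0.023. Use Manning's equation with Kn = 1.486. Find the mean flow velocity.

V = 9.64 ft/s

For a triangular section with side slope z = 1.6: A = zy² = 1.6×3.75² = 22.5 ft²; P = 2y√(1+z²) = 2×3.75×1.887 = 14.15 ft.
Hydraulic radius R = A/P = 22.5/14.15 = 1.59 ft.
From Manning's equation, V = (1.486/n) R^(2/3) S^(1/2) = (1.486/0.023) × 1.59^(2/3) × 0.012^(1/2) = 9.64 ft/s.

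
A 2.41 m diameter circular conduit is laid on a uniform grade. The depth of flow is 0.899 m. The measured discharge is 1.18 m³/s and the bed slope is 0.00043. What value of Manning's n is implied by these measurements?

For a circular section of diameter D = 2.41 m at depth y = 0.899 m, the central angle is θ = 2 arccos(1 − 2y/D) = 2.628 rad. Then A = (D²/8)(θ − sin θ) = 1.551 m² and P = Dθ/2 = 3.167 m.
Hydraulic radius R = A/P = 1.551/3.167 = 0.4899 m.
Rearranging Manning's equation: n = (1/Q) A R^(2/3) S^(1/2) = (1/1.18) × 1.551 × 0.4899^(2/3) × √0.00043 = 0.0169.

n = 0.0169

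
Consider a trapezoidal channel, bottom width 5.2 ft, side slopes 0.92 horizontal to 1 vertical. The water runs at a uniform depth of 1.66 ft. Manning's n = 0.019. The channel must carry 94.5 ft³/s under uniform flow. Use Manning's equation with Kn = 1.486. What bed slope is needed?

With bottom width b = 5.2 ft and side slope z = 0.92: A = (b + zy)y = (5.2 + 0.92×1.66)×1.66 = 11.17 ft²; P = b + 2y√(1+z²) = 5.2 + 2×1.66×1.359 = 9.711 ft.
Hydraulic radius R = A/P = 11.17/9.711 = 1.15 ft.
From Manning's equation, S = [nQ / (1.486 A R^(2/3))]² = [0.019 × 94.5 / (1.486 × 11.17 × 1.15^(2/3))]² = 0.00972.

S = 0.00972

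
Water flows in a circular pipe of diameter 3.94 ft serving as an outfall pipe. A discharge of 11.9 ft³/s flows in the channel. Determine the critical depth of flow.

At critical depth, Q² T / (g A³) = 1, i.e. A³/T = Q²/g = 11.9²/32.2 = 4.398.
At y = 0.873 ft: A³/T = 2.478 — short.
At y = 1.01 ft: A³/T = 4.376 — ≈ 4.398.

y_c = 1.01 ft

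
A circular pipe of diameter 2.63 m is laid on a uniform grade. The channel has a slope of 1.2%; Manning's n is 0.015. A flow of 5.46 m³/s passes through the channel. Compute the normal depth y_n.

Manning's equation rearranged: A R^(2/3) = nQ / (1·√S) = 0.015 × 5.46 / (√0.012) = 0.7476.
At y = 0.842 m: A R^(2/3) = 0.9117 — too large.
At y = 0.527 m: A R^(2/3) = 0.3611 — too small.
At y = 0.76 m: A R^(2/3) = 0.748 — close enough.

y_n = 0.76 m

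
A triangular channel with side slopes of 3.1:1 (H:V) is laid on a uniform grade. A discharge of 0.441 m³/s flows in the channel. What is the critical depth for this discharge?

y_c = 0.334 m

At critical depth, Q² T / (g A³) = 1, i.e. A³/T = Q²/g = 0.441²/9.81 = 0.01982.
Try y = 0.298 m: A³/T = 0.01129 — too small.
Try y = 0.334 m: A³/T = 0.01997 — ≈ 0.01982.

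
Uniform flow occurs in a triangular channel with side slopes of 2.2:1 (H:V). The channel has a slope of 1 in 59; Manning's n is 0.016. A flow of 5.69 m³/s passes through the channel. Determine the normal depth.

Manning's equation rearranged: A R^(2/3) = nQ / (1·√S) = 0.016 × 5.69 / (√0.01695) = 0.6993.
Trying y = 0.908 m: A R^(2/3) = 1.006 — over.
Trying y = 0.683 m: A R^(2/3) = 0.471 — short.
Trying y = 0.792 m: A R^(2/3) = 0.699 — close enough.

y_n = 0.792 m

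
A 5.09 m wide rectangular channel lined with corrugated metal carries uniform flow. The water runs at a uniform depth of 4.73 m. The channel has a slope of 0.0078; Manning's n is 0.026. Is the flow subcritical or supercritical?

subcritical

Flow area A = b·y = 5.09 × 4.73 = 24.08 m². Wetted perimeter P = b + 2y = 5.09 + 2×4.73 = 14.55 m.
Hydraulic radius R = A/P = 24.08/14.55 = 1.655 m.
V = (1/n) R^(2/3) √S = (1/0.026) × 1.655^(2/3) × √0.0078 = 4.752 m/s. Hydraulic depth D_h = A/T = 24.08/5.09 = 4.73 m.
Froude number Fr = V/√(g·D_h) = 4.752/√(9.81×4.73) = 0.698, which is less than 1, so the flow is subcritical.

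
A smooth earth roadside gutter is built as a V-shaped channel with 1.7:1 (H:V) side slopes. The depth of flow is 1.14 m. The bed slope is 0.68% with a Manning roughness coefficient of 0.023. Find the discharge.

Q = 4.93 m³/s

For a triangular section with side slope z = 1.7: A = zy² = 1.7×1.14² = 2.209 m²; P = 2y√(1+z²) = 2×1.14×1.972 = 4.497 m.
Hydraulic radius R = A/P = 2.209/4.497 = 0.4913 m.
Manning's equation: Q = (1/n) A R^(2/3) S^(1/2) = (1/0.023) × 2.209 × 0.4913^(2/3) × 0.0068^(1/2) = 4.93 m³/s.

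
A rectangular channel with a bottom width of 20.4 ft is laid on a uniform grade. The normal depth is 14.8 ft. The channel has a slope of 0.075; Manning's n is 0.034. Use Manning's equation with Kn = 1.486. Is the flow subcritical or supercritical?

Flow area A = b·y = 20.4 × 14.8 = 301.9 ft². Wetted perimeter P = b + 2y = 20.4 + 2×14.8 = 50 ft.
Hydraulic radius R = A/P = 301.9/50 = 6.038 ft.
V = (1.486/n) R^(2/3) √S = (1.486/0.034) × 6.038^(2/3) × √0.075 = 39.69 ft/s. Hydraulic depth D_h = A/T = 301.9/20.4 = 14.8 ft.
Froude number Fr = V/√(g·D_h) = 39.69/√(32.2×14.8) = 1.82, which is greater than 1, so the flow is supercritical.

supercritical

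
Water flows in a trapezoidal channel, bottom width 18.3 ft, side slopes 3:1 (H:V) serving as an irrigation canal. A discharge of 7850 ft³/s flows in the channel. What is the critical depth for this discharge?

y_c = 10.7 ft

At critical depth, Q² T / (g A³) = 1, i.e. A³/T = Q²/g = 7850²/32.2 = 1914000.
At y = 9.21 ft: A³/T = 1029000 — low.
At y = 13.3 ft: A³/T = 4728000 — high.
At y = 10.7 ft: A³/T = 1901000 — matches.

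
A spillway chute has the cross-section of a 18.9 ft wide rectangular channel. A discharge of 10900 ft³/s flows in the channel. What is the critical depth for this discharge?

y_c = 21.8 ft

For a rectangular channel, critical depth y_c = (q²/g)^(1/3) where q = Q/b = 10900/18.9 = 576.7 ft²/s.
So y_c = (576.7²/32.2)^(1/3) = 21.8 ft.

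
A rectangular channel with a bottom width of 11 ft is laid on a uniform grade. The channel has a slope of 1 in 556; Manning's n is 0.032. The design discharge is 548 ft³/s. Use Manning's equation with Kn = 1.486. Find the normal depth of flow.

Manning's equation rearranged: A R^(2/3) = nQ / (1.486·√S) = 0.032 × 548 / (1.486 × √0.001799) = 278.3.
At y = 8.89 ft: A R^(2/3) = 221 — low.
At y = 13 ft: A R^(2/3) = 352.2 — high.
At y = 10.7 ft: A R^(2/3) = 278.1 — ≈ 278.3.

y_n = 10.7 ft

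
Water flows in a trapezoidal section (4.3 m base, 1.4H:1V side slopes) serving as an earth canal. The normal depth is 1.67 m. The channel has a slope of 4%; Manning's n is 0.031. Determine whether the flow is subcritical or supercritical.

With bottom width b = 4.3 m and side slope z = 1.4: A = (b + zy)y = (4.3 + 1.4×1.67)×1.67 = 11.09 m²; P = b + 2y√(1+z²) = 4.3 + 2×1.67×1.72 = 10.05 m.
Hydraulic radius R = A/P = 11.09/10.05 = 1.103 m.
V = (1/n) R^(2/3) √S = (1/0.031) × 1.103^(2/3) × √0.04 = 6.889 m/s. Hydraulic depth D_h = A/T = 11.09/8.976 = 1.235 m.
Froude number Fr = V/√(g·D_h) = 6.889/√(9.81×1.235) = 1.98, which is greater than 1, so the flow is supercritical.

supercritical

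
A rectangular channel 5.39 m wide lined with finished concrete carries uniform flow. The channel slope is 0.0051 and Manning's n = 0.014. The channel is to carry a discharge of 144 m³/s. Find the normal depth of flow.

Manning's equation rearranged: A R^(2/3) = nQ / (1·√S) = 0.014 × 144 / (√0.0051) = 28.23.
Try y = 3.33 m: A R^(2/3) = 23.41 — too small.
Try y = 3.85 m: A R^(2/3) = 28.21 — close enough.

y_n = 3.85 m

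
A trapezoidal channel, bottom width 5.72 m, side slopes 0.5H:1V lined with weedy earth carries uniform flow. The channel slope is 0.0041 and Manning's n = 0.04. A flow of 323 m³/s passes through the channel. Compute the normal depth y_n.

Manning's equation rearranged: A R^(2/3) = nQ / (1·√S) = 0.04 × 323 / (√0.0041) = 201.8.
At y = 9.51 m: A R^(2/3) = 237.9 — high.
At y = 7.3 m: A R^(2/3) = 145.5 — low.
At y = 8.71 m: A R^(2/3) = 201.6 — matches.

y_n = 8.71 m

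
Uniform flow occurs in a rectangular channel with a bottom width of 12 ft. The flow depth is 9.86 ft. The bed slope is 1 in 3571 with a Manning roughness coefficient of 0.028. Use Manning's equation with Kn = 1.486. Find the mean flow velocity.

Flow area A = b·y = 12 × 9.86 = 118.3 ft². Wetted perimeter P = b + 2y = 12 + 2×9.86 = 31.72 ft.
Hydraulic radius R = A/P = 118.3/31.72 = 3.73 ft.
From Manning's equation, V = (1.486/n) R^(2/3) S^(1/2) = (1.486/0.028) × 3.73^(2/3) × 0.00028^(1/2) = 2.14 ft/s.

V = 2.14 ft/s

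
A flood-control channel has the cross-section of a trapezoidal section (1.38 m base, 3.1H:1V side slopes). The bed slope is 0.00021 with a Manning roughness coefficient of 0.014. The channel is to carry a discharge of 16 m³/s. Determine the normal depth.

Manning's equation rearranged: A R^(2/3) = nQ / (1·√S) = 0.014 × 16 / (√0.00021) = 15.46.
Try y = 2.18 m: A R^(2/3) = 19.34 — over.
Try y = 1.99 m: A R^(2/3) = 15.49 — matches.

y_n = 1.99 m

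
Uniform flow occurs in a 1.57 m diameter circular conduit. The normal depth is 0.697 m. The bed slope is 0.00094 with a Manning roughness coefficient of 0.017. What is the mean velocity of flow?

For a circular section of diameter D = 1.57 m at depth y = 0.697 m, the central angle is θ = 2 arccos(1 − 2y/D) = 2.917 rad. Then A = (D²/8)(θ − sin θ) = 0.8301 m² and P = Dθ/2 = 2.29 m.
Hydraulic radius R = A/P = 0.8301/2.29 = 0.3625 m.
From Manning's equation, V = (1/n) R^(2/3) S^(1/2) = (1/0.017) × 0.3625^(2/3) × 0.00094^(1/2) = 0.917 m/s.

V = 0.917 m/s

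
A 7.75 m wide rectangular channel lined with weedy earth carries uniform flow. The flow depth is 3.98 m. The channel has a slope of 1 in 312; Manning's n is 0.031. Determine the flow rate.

Flow area A = b·y = 7.75 × 3.98 = 30.84 m². Wetted perimeter P = b + 2y = 7.75 + 2×3.98 = 15.71 m.
Hydraulic radius R = A/P = 30.84/15.71 = 1.963 m.
Manning's equation: Q = (1/n) A R^(2/3) S^(1/2) = (1/0.031) × 30.84 × 1.963^(2/3) × 0.003205^(1/2) = 88.3 m³/s.

Q = 88.3 m³/s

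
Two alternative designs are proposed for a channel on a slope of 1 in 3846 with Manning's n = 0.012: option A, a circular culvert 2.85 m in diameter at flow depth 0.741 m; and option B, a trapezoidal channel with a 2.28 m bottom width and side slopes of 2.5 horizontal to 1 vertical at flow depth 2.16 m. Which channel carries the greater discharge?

Channel A: For a circular section of diameter D = 2.85 m at depth y = 0.741 m, the central angle is θ = 2 arccos(1 − 2y/D) = 2.14 rad. Then A = (D²/8)(θ − sin θ) = 1.318 m² and P = Dθ/2 = 3.05 m. Hydraulic radius R = A/P = 1.318/3.05 = 0.4321 m. Q_A = (1/0.012)·1.318·0.4321^(2/3)·√0.00026 = 1.012 m³/s.
Channel B: With bottom width b = 2.28 m and side slope z = 2.5: A = (b + zy)y = (2.28 + 2.5×2.16)×2.16 = 16.59 m²; P = b + 2y√(1+z²) = 2.28 + 2×2.16×2.693 = 13.91 m. Hydraulic radius R = A/P = 16.59/13.91 = 1.192 m. Q_B = (1/0.012)·16.59·1.192^(2/3)·√0.00026 = 25.07 m³/s.
Q_A = 1.012 m³/s vs Q_B = 25.07 m³/s, so channel B carries more.

channel B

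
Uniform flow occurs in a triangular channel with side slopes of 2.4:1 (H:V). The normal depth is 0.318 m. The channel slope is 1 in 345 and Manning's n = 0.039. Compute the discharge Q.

Q = 0.0932 m³/s

For a triangular section with side slope z = 2.4: A = zy² = 2.4×0.318² = 0.2427 m²; P = 2y√(1+z²) = 2×0.318×2.6 = 1.654 m.
Hydraulic radius R = A/P = 0.2427/1.654 = 0.1468 m.
Manning's equation: Q = (1/n) A R^(2/3) S^(1/2) = (1/0.039) × 0.2427 × 0.1468^(2/3) × 0.002899^(1/2) = 0.0932 m³/s.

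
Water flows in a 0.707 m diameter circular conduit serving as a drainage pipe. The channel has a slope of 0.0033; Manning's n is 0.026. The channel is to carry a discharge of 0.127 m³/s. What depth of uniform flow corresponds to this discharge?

y_n = 0.339 m

Manning's equation rearranged: A R^(2/3) = nQ / (1·√S) = 0.026 × 0.127 / (√0.0033) = 0.05748.
At y = 0.3 m: A R^(2/3) = 0.04638 — low.
At y = 0.432 m: A R^(2/3) = 0.0854 — high.
At y = 0.339 m: A R^(2/3) = 0.05754 — close enough.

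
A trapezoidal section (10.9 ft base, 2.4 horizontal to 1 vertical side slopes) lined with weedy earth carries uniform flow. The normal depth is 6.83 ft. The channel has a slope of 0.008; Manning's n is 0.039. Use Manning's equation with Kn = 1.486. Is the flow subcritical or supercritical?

subcritical

With bottom width b = 10.9 ft and side slope z = 2.4: A = (b + zy)y = (10.9 + 2.4×6.83)×6.83 = 186.4 ft²; P = b + 2y√(1+z²) = 10.9 + 2×6.83×2.6 = 46.42 ft.
Hydraulic radius R = A/P = 186.4/46.42 = 4.016 ft.
V = (1.486/n) R^(2/3) √S = (1.486/0.039) × 4.016^(2/3) × √0.008 = 8.61 ft/s. Hydraulic depth D_h = A/T = 186.4/43.68 = 4.267 ft.
Froude number Fr = V/√(g·D_h) = 8.61/√(32.2×4.267) = 0.735, which is less than 1, so the flow is subcritical.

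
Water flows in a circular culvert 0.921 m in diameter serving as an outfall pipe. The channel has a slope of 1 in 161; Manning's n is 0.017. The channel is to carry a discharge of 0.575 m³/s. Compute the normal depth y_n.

Manning's equation rearranged: A R^(2/3) = nQ / (1·√S) = 0.017 × 0.575 / (√0.006211) = 0.124.
Try y = 0.321 m: A R^(2/3) = 0.06529 — too small.
Try y = 0.58 m: A R^(2/3) = 0.1808 — too large.
Try y = 0.458 m: A R^(2/3) = 0.124 — ≈ 0.124.

y_n = 0.458 m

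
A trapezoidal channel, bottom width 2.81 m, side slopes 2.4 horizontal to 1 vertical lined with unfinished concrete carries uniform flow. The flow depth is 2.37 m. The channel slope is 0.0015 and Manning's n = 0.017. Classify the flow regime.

With bottom width b = 2.81 m and side slope z = 2.4: A = (b + zy)y = (2.81 + 2.4×2.37)×2.37 = 20.14 m²; P = b + 2y√(1+z²) = 2.81 + 2×2.37×2.6 = 15.13 m.
Hydraulic radius R = A/P = 20.14/15.13 = 1.331 m.
V = (1/n) R^(2/3) √S = (1/0.017) × 1.331^(2/3) × √0.0015 = 2.756 m/s. Hydraulic depth D_h = A/T = 20.14/14.19 = 1.42 m.
Froude number Fr = V/√(g·D_h) = 2.756/√(9.81×1.42) = 0.739, which is less than 1, so the flow is subcritical.

subcritical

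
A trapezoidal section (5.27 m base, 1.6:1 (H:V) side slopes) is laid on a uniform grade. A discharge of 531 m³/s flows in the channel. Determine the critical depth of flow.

At critical depth, Q² T / (g A³) = 1, i.e. A³/T = Q²/g = 531²/9.81 = 28740.
At y = 5.32 m: A³/T = 17680 — too small.
At y = 7.01 m: A³/T = 55720 — too large.
At y = 5.99 m: A³/T = 28820 — close enough.

y_c = 5.99 m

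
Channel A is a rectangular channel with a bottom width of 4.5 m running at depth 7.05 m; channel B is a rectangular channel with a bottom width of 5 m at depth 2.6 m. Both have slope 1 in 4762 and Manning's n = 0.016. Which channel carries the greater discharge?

channel A

Channel A: Flow area A = b·y = 4.5 × 7.05 = 31.72 m². Wetted perimeter P = b + 2y = 4.5 + 2×7.05 = 18.6 m. Hydraulic radius R = A/P = 31.72/18.6 = 1.706 m. Q_A = (1/0.016)·31.72·1.706^(2/3)·√0.00021 = 41.02 m³/s.
Channel B: Flow area A = b·y = 5 × 2.6 = 13 m². Wetted perimeter P = b + 2y = 5 + 2×2.6 = 10.2 m. Hydraulic radius R = A/P = 13/10.2 = 1.275 m. Q_B = (1/0.016)·13·1.275^(2/3)·√0.00021 = 13.84 m³/s.
Q_A = 41.02 m³/s vs Q_B = 13.84 m³/s, so channel A carries more.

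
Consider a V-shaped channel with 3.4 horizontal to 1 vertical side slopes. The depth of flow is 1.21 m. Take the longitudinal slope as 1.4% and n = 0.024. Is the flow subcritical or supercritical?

For a triangular section with side slope z = 3.4: A = zy² = 3.4×1.21² = 4.978 m²; P = 2y√(1+z²) = 2×1.21×3.544 = 8.577 m.
Hydraulic radius R = A/P = 4.978/8.577 = 0.5804 m.
V = (1/n) R^(2/3) √S = (1/0.024) × 0.5804^(2/3) × √0.014 = 3.43 m/s. Hydraulic depth D_h = A/T = 4.978/8.228 = 0.605 m.
Froude number Fr = V/√(g·D_h) = 3.43/√(9.81×0.605) = 1.41, which is greater than 1, so the flow is supercritical.

supercritical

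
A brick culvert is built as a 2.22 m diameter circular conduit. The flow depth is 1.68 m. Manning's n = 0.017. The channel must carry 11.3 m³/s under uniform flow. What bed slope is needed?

For a circular section of diameter D = 2.22 m at depth y = 1.68 m, the central angle is θ = 2 arccos(1 − 2y/D) = 4.22 rad. Then A = (D²/8)(θ − sin θ) = 3.143 m² and P = Dθ/2 = 4.684 m.
Hydraulic radius R = A/P = 3.143/4.684 = 0.6709 m.
From Manning's equation, S = [nQ / (1 A R^(2/3))]² = [0.017 × 11.3 / (1 × 3.143 × 0.6709^(2/3))]² = 0.00636.

S = 0.00636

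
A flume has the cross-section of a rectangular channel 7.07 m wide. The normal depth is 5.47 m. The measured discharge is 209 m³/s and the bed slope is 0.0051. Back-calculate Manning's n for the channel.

n = 0.022

Flow area A = b·y = 7.07 × 5.47 = 38.67 m². Wetted perimeter P = b + 2y = 7.07 + 2×5.47 = 18.01 m.
Hydraulic radius R = A/P = 38.67/18.01 = 2.147 m.
Rearranging Manning's equation: n = (1/Q) A R^(2/3) S^(1/2) = (1/209) × 38.67 × 2.147^(2/3) × √0.0051 = 0.022.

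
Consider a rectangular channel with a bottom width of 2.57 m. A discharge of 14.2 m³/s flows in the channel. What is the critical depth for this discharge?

For a rectangular channel, critical depth y_c = (q²/g)^(1/3) where q = Q/b = 14.2/2.57 = 5.525 m²/s.
So y_c = (5.525²/9.81)^(1/3) = 1.46 m.

y_c = 1.46 m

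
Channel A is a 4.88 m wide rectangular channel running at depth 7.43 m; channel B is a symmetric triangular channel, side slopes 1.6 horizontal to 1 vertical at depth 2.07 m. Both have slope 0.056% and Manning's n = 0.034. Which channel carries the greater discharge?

Channel A: Flow area A = b·y = 4.88 × 7.43 = 36.26 m². Wetted perimeter P = b + 2y = 4.88 + 2×7.43 = 19.74 m. Hydraulic radius R = A/P = 36.26/19.74 = 1.837 m. Q_A = (1/0.034)·36.26·1.837^(2/3)·√0.00056 = 37.85 m³/s.
Channel B: For a triangular section with side slope z = 1.6: A = zy² = 1.6×2.07² = 6.856 m²; P = 2y√(1+z²) = 2×2.07×1.887 = 7.811 m. Hydraulic radius R = A/P = 6.856/7.811 = 0.8777 m. Q_B = (1/0.034)·6.856·0.8777^(2/3)·√0.00056 = 4.374 m³/s.
Q_A = 37.85 m³/s vs Q_B = 4.374 m³/s, so channel A carries more.

channel A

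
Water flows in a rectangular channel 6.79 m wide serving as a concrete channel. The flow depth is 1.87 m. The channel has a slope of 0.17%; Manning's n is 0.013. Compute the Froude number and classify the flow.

subcritical

Flow area A = b·y = 6.79 × 1.87 = 12.7 m². Wetted perimeter P = b + 2y = 6.79 + 2×1.87 = 10.53 m.
Hydraulic radius R = A/P = 12.7/10.53 = 1.206 m.
V = (1/n) R^(2/3) √S = (1/0.013) × 1.206^(2/3) × √0.0017 = 3.593 m/s. Hydraulic depth D_h = A/T = 12.7/6.79 = 1.87 m.
Froude number Fr = V/√(g·D_h) = 3.593/√(9.81×1.87) = 0.839, which is less than 1, so the flow is subcritical.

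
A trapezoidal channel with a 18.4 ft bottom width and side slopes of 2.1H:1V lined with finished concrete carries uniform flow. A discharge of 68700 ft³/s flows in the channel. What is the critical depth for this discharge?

At critical depth, Q² T / (g A³) = 1, i.e. A³/T = Q²/g = 68700²/32.2 = 146600000.
Try y = 41 ft: A³/T = 412600000 — over.
Try y = 26.2 ft: A³/T = 55420000 — short.
Try y = 32.6 ft: A³/T = 146200000 — matches.

y_c = 32.6 ft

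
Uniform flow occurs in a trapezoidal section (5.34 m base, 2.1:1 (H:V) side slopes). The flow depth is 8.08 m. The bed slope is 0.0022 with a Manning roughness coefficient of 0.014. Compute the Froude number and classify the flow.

With bottom width b = 5.34 m and side slope z = 2.1: A = (b + zy)y = (5.34 + 2.1×8.08)×8.08 = 180.2 m²; P = b + 2y√(1+z²) = 5.34 + 2×8.08×2.326 = 42.93 m.
Hydraulic radius R = A/P = 180.2/42.93 = 4.199 m.
V = (1/n) R^(2/3) √S = (1/0.014) × 4.199^(2/3) × √0.0022 = 8.72 m/s. Hydraulic depth D_h = A/T = 180.2/39.28 = 4.589 m.
Froude number Fr = V/√(g·D_h) = 8.72/√(9.81×4.589) = 1.3, which is greater than 1, so the flow is supercritical.

supercritical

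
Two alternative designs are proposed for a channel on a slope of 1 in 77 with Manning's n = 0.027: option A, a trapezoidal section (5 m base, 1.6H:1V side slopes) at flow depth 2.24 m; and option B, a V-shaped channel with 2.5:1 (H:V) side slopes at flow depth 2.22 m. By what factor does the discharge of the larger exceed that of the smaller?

1.94

Channel A: With bottom width b = 5 m and side slope z = 1.6: A = (b + zy)y = (5 + 1.6×2.24)×2.24 = 19.23 m²; P = b + 2y√(1+z²) = 5 + 2×2.24×1.887 = 13.45 m. Hydraulic radius R = A/P = 19.23/13.45 = 1.429 m. Q_A = (1/0.027)·19.23·1.429^(2/3)·√0.01299 = 103 m³/s.
Channel B: For a triangular section with side slope z = 2.5: A = zy² = 2.5×2.22² = 12.32 m²; P = 2y√(1+z²) = 2×2.22×2.693 = 11.96 m. Hydraulic radius R = A/P = 12.32/11.96 = 1.031 m. Q_B = (1/0.027)·12.32·1.031^(2/3)·√0.01299 = 53.06 m³/s.
The larger discharge is 103 m³/s and the smaller is 53.06 m³/s; the ratio is 1.94.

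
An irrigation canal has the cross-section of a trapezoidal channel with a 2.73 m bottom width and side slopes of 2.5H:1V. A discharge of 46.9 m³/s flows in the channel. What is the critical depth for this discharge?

At critical depth, Q² T / (g A³) = 1, i.e. A³/T = Q²/g = 46.9²/9.81 = 224.2.
Trying y = 2.4 m: A³/T = 624.4 — over.
Trying y = 1.88 m: A³/T = 224.7 — close enough.

y_c = 1.88 m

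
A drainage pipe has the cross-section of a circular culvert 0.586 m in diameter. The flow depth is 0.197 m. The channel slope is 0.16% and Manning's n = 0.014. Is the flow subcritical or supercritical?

For a circular section of diameter D = 0.586 m at depth y = 0.197 m, the central angle is θ = 2 arccos(1 − 2y/D) = 2.474 rad. Then A = (D²/8)(θ − sin θ) = 0.07962 m² and P = Dθ/2 = 0.7249 m.
Hydraulic radius R = A/P = 0.07962/0.7249 = 0.1098 m.
V = (1/n) R^(2/3) √S = (1/0.014) × 0.1098^(2/3) × √0.0016 = 0.6553 m/s. Hydraulic depth D_h = A/T = 0.07962/0.5537 = 0.1438 m.
Froude number Fr = V/√(g·D_h) = 0.6553/√(9.81×0.1438) = 0.552, which is less than 1, so the flow is subcritical.

subcritical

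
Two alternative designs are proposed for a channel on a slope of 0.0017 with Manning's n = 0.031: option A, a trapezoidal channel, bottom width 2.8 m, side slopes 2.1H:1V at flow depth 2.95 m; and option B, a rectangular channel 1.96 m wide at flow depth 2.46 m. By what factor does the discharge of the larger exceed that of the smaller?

9.57

Channel A: With bottom width b = 2.8 m and side slope z = 2.1: A = (b + zy)y = (2.8 + 2.1×2.95)×2.95 = 26.54 m²; P = b + 2y√(1+z²) = 2.8 + 2×2.95×2.326 = 16.52 m. Hydraulic radius R = A/P = 26.54/16.52 = 1.606 m. Q_A = (1/0.031)·26.54·1.606^(2/3)·√0.0017 = 48.4 m³/s.
Channel B: Flow area A = b·y = 1.96 × 2.46 = 4.822 m². Wetted perimeter P = b + 2y = 1.96 + 2×2.46 = 6.88 m. Hydraulic radius R = A/P = 4.822/6.88 = 0.7008 m. Q_B = (1/0.031)·4.822·0.7008^(2/3)·√0.0017 = 5.06 m³/s.
The larger discharge is 48.4 m³/s and the smaller is 5.06 m³/s; the ratio is 9.57.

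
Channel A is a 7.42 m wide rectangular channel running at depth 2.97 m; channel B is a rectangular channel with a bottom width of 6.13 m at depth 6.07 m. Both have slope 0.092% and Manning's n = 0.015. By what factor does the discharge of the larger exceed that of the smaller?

Channel A: Flow area A = b·y = 7.42 × 2.97 = 22.04 m². Wetted perimeter P = b + 2y = 7.42 + 2×2.97 = 13.36 m. Hydraulic radius R = A/P = 22.04/13.36 = 1.65 m. Q_A = (1/0.015)·22.04·1.65^(2/3)·√0.00092 = 62.21 m³/s.
Channel B: Flow area A = b·y = 6.13 × 6.07 = 37.21 m². Wetted perimeter P = b + 2y = 6.13 + 2×6.07 = 18.27 m. Hydraulic radius R = A/P = 37.21/18.27 = 2.037 m. Q_B = (1/0.015)·37.21·2.037^(2/3)·√0.00092 = 120.9 m³/s.
The larger discharge is 120.9 m³/s and the smaller is 62.21 m³/s; the ratio is 1.94.

1.94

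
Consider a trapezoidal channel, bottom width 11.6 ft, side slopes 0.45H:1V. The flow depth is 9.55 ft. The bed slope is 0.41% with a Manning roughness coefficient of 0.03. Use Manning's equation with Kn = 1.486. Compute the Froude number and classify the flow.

With bottom width b = 11.6 ft and side slope z = 0.45: A = (b + zy)y = (11.6 + 0.45×9.55)×9.55 = 151.8 ft²; P = b + 2y√(1+z²) = 11.6 + 2×9.55×1.097 = 32.54 ft.
Hydraulic radius R = A/P = 151.8/32.54 = 4.665 ft.
V = (1.486/n) R^(2/3) √S = (1.486/0.03) × 4.665^(2/3) × √0.0041 = 8.855 ft/s. Hydraulic depth D_h = A/T = 151.8/20.2 = 7.518 ft.
Froude number Fr = V/√(g·D_h) = 8.855/√(32.2×7.518) = 0.569, which is less than 1, so the flow is subcritical.

subcritical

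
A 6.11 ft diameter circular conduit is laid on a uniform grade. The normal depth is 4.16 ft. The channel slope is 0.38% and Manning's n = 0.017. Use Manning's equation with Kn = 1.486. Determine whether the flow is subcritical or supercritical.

subcritical

For a circular section of diameter D = 6.11 ft at depth y = 4.16 ft, the central angle is θ = 2 arccos(1 − 2y/D) = 3.882 rad. Then A = (D²/8)(θ − sin θ) = 21.26 ft² and P = Dθ/2 = 11.86 ft.
Hydraulic radius R = A/P = 21.26/11.86 = 1.793 ft.
V = (1.486/n) R^(2/3) √S = (1.486/0.017) × 1.793^(2/3) × √0.0038 = 7.952 ft/s. Hydraulic depth D_h = A/T = 21.26/5.696 = 3.733 ft.
Froude number Fr = V/√(g·D_h) = 7.952/√(32.2×3.733) = 0.725, which is less than 1, so the flow is subcritical.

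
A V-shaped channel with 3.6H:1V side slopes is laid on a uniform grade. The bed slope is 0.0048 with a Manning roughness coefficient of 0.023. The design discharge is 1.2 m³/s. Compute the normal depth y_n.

Manning's equation rearranged: A R^(2/3) = nQ / (1·√S) = 0.023 × 1.2 / (√0.0048) = 0.3984.
At y = 0.624 m: A R^(2/3) = 0.629 — over.
At y = 0.365 m: A R^(2/3) = 0.1505 — short.
At y = 0.526 m: A R^(2/3) = 0.3989 — ≈ 0.3984.

y_n = 0.526 m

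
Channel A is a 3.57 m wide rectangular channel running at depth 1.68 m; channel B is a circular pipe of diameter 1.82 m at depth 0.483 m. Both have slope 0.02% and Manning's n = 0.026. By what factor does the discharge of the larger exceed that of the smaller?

23

Channel A: Flow area A = b·y = 3.57 × 1.68 = 5.998 m². Wetted perimeter P = b + 2y = 3.57 + 2×1.68 = 6.93 m. Hydraulic radius R = A/P = 5.998/6.93 = 0.8655 m. Q_A = (1/0.026)·5.998·0.8655^(2/3)·√0.0002 = 2.963 m³/s.
Channel B: For a circular section of diameter D = 1.82 m at depth y = 0.483 m, the central angle is θ = 2 arccos(1 − 2y/D) = 2.165 rad. Then A = (D²/8)(θ − sin θ) = 0.5532 m² and P = Dθ/2 = 1.97 m. Hydraulic radius R = A/P = 0.5532/1.97 = 0.2808 m. Q_B = (1/0.026)·0.5532·0.2808^(2/3)·√0.0002 = 0.129 m³/s.
The larger discharge is 2.963 m³/s and the smaller is 0.129 m³/s; the ratio is 23.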